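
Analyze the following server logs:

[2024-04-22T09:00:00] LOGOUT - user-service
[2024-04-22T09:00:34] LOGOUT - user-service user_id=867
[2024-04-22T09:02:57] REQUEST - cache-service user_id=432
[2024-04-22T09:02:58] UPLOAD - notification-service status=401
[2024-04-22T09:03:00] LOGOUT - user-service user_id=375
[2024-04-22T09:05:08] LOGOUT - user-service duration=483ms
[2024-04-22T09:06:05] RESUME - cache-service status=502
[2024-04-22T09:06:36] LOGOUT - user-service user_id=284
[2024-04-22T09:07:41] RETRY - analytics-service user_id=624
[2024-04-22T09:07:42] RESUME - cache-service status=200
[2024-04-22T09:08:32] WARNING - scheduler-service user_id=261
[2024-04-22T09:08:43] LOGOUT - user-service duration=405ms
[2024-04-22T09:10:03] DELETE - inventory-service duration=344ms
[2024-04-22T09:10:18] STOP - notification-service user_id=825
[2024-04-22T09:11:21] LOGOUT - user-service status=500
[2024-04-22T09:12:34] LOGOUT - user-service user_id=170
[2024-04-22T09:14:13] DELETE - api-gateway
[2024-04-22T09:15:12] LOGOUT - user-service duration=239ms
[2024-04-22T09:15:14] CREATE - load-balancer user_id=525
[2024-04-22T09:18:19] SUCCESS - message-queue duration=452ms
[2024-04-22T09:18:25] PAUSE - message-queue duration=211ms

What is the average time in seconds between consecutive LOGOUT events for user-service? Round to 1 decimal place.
114.0

To calculate average interval:

1. Find all LOGOUT events for user-service in order
2. Calculate time gaps between consecutive events
3. Compute mean of gaps: 912 / 8 = 114.0 seconds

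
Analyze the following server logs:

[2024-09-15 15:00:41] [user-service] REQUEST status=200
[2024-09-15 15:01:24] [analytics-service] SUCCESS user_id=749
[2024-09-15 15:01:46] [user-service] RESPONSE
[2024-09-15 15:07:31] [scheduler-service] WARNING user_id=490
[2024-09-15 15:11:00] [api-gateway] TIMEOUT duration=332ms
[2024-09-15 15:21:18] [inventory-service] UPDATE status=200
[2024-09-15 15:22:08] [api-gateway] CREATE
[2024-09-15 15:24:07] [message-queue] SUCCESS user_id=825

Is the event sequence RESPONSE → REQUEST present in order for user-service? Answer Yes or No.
No

To verify sequence order:

1. Find all events in sequence RESPONSE → REQUEST for user-service
2. Extract their timestamps
3. Check if timestamps are in ascending order
4. Result: No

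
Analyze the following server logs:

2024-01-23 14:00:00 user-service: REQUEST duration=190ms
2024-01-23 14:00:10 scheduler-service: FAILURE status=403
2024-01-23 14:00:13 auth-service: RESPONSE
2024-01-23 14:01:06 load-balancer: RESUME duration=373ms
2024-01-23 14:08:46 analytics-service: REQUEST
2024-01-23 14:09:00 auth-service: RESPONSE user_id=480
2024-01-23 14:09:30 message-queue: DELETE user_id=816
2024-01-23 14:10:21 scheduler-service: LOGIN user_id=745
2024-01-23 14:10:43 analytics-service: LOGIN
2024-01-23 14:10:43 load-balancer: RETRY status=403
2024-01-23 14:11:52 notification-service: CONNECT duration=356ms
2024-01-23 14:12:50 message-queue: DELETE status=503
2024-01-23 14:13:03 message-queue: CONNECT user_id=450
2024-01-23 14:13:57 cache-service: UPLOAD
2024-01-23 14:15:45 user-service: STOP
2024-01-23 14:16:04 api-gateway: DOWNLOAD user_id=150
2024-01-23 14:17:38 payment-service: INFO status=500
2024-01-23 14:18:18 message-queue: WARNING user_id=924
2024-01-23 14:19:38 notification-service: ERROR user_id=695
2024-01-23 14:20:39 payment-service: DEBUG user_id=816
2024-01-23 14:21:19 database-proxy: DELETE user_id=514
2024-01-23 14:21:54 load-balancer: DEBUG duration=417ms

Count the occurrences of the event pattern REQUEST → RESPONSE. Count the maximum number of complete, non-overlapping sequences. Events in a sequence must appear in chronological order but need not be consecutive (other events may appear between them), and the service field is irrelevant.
2

To count sequences:

1. Look for pattern: REQUEST → RESPONSE
2. Greedily scan the log in chronological order, matching each sequence element in turn (ignoring service)
3. Each time the full pattern completes, increment the count and restart matching from the next event
4. Complete non-overlapping sequences found: 2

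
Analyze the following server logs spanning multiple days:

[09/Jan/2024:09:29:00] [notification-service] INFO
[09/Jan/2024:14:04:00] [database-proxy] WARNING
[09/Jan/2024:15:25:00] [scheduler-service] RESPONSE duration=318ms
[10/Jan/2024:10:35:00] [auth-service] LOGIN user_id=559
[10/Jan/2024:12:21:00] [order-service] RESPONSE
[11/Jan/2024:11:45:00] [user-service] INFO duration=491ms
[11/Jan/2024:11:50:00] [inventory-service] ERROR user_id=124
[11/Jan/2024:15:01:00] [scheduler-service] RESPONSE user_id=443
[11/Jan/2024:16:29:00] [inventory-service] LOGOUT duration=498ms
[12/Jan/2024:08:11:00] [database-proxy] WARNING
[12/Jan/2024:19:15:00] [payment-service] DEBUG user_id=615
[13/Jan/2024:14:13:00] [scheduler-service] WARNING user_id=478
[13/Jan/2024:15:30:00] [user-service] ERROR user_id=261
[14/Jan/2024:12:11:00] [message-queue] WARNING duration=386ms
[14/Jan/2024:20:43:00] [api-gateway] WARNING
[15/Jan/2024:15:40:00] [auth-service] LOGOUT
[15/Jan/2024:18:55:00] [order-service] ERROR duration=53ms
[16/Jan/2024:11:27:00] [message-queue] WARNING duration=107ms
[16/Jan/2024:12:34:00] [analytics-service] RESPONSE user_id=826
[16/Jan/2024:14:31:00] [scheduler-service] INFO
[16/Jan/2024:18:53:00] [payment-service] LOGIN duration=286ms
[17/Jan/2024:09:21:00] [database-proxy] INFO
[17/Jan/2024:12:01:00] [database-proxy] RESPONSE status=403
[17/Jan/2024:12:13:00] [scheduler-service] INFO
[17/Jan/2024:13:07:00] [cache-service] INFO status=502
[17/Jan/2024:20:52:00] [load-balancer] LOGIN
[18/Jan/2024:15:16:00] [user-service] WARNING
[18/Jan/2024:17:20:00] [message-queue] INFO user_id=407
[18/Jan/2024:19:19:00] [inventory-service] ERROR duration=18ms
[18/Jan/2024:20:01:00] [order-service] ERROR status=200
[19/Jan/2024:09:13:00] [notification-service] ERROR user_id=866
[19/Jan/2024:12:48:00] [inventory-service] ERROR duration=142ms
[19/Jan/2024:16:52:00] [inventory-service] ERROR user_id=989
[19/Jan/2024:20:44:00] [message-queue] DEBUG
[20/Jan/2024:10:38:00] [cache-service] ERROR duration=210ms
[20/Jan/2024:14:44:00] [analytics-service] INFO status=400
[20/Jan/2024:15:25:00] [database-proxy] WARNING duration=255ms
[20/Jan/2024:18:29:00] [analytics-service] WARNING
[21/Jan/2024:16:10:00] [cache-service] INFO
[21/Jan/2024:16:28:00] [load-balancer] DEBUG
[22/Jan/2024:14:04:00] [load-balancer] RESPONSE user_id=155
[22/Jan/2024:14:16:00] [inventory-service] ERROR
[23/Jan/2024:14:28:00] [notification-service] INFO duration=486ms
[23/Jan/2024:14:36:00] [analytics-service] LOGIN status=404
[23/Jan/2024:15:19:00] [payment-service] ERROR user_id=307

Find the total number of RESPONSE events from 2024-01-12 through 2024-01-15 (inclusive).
0

To filter by date range:

1. Date range: 2024-01-12 through 2024-01-15, both dates inclusive
2. Filter for RESPONSE events whose date falls in this range
3. Count matching events: 0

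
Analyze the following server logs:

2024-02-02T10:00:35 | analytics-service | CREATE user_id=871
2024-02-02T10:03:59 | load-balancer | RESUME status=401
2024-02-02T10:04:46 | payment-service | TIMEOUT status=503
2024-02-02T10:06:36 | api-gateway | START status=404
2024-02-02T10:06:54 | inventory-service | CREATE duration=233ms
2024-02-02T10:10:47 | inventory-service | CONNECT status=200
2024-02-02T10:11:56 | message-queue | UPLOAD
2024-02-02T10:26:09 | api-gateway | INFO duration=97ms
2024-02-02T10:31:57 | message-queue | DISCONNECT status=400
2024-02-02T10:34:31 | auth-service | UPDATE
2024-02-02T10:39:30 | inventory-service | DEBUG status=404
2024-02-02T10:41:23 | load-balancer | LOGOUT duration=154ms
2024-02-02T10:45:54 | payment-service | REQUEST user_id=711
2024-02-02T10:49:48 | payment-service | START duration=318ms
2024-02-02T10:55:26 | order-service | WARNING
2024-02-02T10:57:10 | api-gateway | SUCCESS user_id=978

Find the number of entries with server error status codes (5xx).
1

To find matching entries:

1. Pattern to match: server error status codes (5xx)
2. Scan each log entry for the pattern
3. Count matches: 1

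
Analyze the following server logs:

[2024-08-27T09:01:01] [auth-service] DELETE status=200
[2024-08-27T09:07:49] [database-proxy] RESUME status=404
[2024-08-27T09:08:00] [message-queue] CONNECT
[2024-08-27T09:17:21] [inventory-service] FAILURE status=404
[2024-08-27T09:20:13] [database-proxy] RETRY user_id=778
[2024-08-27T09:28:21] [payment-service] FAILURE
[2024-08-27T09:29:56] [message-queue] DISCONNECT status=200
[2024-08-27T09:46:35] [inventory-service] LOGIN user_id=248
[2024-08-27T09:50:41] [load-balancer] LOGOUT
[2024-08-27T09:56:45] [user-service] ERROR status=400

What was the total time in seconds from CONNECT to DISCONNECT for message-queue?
1316

To calculate state duration:

1. Find CONNECT event for message-queue: 2024-08-27T09:08:00
2. Find DISCONNECT event for message-queue: 2024-08-27T09:29:56
3. Calculate duration: 2024-08-27T09:29:56 - 2024-08-27T09:08:00 = 1316 seconds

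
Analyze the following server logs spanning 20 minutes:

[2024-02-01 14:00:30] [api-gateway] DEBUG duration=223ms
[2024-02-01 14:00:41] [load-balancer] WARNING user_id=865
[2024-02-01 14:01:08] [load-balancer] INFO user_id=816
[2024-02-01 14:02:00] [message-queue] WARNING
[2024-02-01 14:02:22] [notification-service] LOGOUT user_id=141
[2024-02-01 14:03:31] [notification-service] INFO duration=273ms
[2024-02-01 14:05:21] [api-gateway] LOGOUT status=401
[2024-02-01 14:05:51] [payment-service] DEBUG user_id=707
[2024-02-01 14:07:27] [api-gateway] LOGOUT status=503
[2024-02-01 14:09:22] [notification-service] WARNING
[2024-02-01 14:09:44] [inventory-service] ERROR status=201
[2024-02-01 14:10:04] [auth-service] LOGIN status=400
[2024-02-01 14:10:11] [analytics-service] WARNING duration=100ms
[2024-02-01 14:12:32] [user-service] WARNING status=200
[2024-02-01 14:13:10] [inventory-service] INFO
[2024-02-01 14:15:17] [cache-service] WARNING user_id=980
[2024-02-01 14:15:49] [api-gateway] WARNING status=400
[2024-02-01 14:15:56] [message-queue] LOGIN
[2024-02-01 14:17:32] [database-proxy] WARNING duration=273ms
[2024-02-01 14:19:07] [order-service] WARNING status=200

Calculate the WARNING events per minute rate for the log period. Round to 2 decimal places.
0.45

To calculate the rate:

1. Count total WARNING events: 9
2. Total time period: 20 minutes
3. Rate = 9 / 20 = 0.45 events per minute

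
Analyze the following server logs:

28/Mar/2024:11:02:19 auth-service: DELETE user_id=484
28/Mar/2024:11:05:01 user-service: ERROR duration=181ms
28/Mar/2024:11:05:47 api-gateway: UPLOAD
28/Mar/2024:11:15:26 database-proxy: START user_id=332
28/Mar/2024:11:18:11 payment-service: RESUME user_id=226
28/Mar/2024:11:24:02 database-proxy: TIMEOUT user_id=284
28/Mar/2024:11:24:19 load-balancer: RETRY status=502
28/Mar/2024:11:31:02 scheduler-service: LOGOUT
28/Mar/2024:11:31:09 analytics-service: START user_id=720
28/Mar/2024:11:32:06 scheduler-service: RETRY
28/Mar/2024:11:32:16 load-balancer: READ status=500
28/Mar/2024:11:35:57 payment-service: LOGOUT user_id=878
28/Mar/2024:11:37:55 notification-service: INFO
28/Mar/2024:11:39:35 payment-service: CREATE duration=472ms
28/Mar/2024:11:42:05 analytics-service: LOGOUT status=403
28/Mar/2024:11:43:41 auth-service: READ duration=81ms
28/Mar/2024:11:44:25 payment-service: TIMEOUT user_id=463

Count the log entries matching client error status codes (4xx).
1

To find matching entries:

1. Pattern to match: client error status codes (4xx)
2. Scan each log entry for the pattern
3. Count matches: 1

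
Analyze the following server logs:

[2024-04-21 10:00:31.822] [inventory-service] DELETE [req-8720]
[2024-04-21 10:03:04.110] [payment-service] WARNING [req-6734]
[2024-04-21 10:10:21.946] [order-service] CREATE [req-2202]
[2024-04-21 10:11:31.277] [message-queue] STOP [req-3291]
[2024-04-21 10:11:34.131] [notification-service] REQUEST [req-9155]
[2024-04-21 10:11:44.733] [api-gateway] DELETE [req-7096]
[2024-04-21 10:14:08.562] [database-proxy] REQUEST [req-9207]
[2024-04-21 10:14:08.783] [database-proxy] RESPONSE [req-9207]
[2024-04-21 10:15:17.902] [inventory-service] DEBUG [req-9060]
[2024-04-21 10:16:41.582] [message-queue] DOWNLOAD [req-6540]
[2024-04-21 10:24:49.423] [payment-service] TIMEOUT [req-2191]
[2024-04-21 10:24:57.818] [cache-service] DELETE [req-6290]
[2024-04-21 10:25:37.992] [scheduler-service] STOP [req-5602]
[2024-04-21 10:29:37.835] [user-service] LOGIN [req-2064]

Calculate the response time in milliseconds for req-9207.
221

To calculate latency:

1. Find REQUEST with id req-9207: 2024-04-21 10:14:08.562
2. Find RESPONSE with id req-9207: 2024-04-21 10:14:08.783
3. Latency: 2024-04-21 10:14:08.783 - 2024-04-21 10:14:08.562 = 221ms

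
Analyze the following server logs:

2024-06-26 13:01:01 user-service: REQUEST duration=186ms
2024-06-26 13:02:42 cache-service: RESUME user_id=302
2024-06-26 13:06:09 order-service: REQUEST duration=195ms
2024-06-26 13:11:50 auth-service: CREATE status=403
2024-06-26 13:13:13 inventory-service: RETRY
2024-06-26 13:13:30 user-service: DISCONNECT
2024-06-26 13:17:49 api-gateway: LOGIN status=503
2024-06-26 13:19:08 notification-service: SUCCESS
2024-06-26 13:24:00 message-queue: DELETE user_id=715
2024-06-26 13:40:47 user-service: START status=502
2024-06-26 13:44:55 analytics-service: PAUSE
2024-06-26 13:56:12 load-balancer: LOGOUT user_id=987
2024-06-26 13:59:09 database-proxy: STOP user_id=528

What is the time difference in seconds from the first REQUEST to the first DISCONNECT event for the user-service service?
749

To find the time between events:

1. Locate the first REQUEST event for user-service: 2024-06-26 13:01:01
2. Locate the first DISCONNECT event for user-service: 2024-06-26 13:13:30
3. Calculate the difference: 2024-06-26 13:13:30 - 2024-06-26 13:01:01 = 749 seconds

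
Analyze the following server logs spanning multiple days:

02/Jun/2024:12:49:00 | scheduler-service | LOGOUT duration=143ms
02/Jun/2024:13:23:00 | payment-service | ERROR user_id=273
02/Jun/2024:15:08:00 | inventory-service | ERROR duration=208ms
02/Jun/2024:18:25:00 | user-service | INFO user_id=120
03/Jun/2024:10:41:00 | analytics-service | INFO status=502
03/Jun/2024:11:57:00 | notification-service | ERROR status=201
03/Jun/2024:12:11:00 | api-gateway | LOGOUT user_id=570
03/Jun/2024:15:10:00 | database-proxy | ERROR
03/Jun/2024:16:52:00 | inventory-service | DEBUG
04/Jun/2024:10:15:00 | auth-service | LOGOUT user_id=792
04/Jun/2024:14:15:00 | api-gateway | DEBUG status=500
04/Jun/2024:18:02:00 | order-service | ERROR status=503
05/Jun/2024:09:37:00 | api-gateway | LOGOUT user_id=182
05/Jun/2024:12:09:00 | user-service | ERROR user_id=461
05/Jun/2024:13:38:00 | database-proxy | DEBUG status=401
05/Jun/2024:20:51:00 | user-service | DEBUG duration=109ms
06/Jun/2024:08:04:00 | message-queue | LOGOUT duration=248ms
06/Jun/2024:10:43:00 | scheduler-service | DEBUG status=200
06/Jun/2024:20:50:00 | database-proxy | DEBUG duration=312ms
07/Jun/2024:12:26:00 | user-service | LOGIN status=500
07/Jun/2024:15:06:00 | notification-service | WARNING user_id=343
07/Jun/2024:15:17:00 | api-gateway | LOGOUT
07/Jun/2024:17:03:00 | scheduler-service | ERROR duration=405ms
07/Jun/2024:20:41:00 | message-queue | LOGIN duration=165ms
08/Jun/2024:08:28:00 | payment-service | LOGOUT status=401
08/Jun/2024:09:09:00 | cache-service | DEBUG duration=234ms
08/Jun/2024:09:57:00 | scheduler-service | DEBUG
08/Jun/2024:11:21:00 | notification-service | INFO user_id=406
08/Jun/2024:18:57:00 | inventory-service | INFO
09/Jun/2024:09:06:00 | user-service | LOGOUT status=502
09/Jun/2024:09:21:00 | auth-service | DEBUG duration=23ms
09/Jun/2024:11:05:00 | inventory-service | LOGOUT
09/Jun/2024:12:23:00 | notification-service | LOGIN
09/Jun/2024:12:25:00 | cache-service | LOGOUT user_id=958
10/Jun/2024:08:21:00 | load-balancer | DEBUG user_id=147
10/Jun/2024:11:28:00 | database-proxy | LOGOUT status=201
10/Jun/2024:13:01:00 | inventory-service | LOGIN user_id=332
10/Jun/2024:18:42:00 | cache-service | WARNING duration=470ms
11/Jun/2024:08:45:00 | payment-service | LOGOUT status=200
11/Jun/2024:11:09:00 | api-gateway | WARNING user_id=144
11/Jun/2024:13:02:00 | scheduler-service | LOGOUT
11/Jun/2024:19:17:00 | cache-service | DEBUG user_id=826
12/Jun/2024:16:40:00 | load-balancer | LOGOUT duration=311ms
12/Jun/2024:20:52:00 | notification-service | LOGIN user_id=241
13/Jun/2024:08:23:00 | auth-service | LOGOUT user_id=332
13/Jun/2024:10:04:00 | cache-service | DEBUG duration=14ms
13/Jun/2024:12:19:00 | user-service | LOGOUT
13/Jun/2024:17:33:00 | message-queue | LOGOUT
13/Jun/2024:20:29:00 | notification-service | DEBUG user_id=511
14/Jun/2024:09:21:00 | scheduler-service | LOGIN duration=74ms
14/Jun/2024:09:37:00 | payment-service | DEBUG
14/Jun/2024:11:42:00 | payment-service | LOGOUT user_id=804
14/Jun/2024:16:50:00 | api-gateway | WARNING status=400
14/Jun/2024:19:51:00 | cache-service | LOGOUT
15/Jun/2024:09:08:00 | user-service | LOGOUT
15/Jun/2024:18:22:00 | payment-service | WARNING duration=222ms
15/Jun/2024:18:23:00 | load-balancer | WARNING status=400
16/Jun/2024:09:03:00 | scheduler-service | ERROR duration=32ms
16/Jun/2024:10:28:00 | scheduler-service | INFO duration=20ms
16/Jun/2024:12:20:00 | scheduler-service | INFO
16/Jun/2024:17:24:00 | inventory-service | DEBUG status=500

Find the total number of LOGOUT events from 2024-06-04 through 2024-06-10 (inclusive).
9

To filter by date range:

1. Date range: 2024-06-04 through 2024-06-10, both dates inclusive
2. Filter for LOGOUT events whose date falls in this range
3. Count matching events: 9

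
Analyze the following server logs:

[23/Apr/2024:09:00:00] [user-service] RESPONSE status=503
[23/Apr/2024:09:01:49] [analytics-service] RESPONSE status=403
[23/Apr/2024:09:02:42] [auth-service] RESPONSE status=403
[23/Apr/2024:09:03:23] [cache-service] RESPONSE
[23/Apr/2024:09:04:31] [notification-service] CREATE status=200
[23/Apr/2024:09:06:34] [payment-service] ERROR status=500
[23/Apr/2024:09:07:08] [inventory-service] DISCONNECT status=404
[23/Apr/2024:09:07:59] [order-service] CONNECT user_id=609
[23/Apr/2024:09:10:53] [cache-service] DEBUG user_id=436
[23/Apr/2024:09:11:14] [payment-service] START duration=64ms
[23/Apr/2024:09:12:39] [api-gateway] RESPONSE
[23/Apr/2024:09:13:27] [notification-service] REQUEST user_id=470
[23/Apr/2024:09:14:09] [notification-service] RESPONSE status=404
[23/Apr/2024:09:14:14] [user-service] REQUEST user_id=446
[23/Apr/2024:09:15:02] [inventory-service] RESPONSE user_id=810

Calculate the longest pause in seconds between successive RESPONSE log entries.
556

To find the longest gap:

1. Extract all RESPONSE events in chronological order
2. Calculate time differences between consecutive events
3. Find the maximum difference
4. Longest gap: 556 seconds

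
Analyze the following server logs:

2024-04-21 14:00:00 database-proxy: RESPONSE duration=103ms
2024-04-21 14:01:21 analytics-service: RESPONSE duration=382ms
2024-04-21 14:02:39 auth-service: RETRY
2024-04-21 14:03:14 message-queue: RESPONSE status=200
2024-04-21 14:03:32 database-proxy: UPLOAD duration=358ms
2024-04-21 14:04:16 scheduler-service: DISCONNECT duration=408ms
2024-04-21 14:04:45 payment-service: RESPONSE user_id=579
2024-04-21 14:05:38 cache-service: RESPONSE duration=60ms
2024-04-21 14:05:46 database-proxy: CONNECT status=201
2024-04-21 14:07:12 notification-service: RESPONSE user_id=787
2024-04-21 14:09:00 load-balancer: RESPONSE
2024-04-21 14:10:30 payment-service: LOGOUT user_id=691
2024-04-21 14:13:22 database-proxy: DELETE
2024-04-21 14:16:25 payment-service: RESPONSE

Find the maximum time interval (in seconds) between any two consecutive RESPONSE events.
445

To find the longest gap:

1. Extract all RESPONSE events in chronological order
2. Calculate time differences between consecutive events
3. Find the maximum difference
4. Longest gap: 445 seconds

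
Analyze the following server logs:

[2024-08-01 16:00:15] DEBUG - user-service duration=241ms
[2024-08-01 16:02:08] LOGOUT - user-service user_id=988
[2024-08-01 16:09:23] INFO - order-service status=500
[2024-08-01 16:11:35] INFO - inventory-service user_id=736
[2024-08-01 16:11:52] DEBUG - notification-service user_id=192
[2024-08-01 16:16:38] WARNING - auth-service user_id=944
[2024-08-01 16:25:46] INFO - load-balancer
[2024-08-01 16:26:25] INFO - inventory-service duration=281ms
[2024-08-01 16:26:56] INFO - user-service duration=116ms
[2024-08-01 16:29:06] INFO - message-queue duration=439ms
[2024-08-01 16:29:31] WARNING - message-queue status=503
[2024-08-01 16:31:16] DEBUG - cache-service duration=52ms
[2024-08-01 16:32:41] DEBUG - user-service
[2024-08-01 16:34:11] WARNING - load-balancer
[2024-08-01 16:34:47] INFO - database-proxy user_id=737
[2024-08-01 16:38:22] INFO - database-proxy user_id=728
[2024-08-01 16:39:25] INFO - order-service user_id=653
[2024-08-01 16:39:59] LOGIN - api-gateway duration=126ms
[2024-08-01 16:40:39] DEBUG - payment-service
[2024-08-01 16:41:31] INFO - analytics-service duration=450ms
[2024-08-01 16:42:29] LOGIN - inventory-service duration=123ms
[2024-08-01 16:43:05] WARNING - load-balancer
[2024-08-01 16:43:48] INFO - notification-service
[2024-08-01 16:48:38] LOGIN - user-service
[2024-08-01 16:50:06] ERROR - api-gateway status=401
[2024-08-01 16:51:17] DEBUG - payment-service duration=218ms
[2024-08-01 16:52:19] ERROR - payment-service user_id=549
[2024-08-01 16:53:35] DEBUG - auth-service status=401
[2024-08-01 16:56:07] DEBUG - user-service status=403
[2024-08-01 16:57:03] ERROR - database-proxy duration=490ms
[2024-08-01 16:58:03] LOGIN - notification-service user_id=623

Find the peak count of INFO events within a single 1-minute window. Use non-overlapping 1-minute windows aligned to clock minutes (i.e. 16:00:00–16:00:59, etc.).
2

To find the burst window:

1. Divide the log period into non-overlapping 1-minute windows starting at 16:00
2. Count INFO events in each window
3. Find the window with maximum count
4. Maximum events in a window: 2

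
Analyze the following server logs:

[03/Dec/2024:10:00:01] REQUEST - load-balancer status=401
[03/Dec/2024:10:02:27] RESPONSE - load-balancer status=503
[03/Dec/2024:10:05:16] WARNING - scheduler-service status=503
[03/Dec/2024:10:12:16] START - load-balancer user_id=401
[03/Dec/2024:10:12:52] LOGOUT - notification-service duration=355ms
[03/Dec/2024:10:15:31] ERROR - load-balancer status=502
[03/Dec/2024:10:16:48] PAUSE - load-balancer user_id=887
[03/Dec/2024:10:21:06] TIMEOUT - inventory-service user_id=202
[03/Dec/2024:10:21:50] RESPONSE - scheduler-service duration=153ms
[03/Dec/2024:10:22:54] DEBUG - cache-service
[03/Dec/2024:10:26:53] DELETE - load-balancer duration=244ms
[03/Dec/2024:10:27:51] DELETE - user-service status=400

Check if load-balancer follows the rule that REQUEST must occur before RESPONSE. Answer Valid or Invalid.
Valid

To validate ordering:

1. Required order: REQUEST → RESPONSE
2. Rule: REQUEST must occur before RESPONSE
3. Check actual order of events for load-balancer
4. Result: Valid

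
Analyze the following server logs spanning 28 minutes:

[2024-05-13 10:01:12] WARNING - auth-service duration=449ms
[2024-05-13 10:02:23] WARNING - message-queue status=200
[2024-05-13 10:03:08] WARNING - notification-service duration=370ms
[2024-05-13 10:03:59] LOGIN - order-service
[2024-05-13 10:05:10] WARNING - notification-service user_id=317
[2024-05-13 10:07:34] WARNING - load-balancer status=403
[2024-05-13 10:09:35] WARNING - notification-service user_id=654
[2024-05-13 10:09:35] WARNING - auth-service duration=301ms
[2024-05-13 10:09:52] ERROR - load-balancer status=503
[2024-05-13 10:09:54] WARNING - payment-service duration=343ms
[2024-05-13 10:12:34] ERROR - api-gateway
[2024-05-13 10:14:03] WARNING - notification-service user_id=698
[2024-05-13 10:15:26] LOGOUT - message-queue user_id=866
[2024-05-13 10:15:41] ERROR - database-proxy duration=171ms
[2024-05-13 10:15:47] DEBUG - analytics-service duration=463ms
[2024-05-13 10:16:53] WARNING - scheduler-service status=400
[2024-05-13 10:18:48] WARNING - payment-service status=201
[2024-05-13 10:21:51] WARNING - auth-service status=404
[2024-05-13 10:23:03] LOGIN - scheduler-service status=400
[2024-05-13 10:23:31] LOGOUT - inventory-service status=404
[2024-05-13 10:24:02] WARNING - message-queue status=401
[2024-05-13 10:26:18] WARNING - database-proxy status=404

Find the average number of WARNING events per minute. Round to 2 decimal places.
0.5

To calculate the rate:

1. Count total WARNING events: 14
2. Total time period: 28 minutes
3. Rate = 14 / 28 = 0.5 events per minute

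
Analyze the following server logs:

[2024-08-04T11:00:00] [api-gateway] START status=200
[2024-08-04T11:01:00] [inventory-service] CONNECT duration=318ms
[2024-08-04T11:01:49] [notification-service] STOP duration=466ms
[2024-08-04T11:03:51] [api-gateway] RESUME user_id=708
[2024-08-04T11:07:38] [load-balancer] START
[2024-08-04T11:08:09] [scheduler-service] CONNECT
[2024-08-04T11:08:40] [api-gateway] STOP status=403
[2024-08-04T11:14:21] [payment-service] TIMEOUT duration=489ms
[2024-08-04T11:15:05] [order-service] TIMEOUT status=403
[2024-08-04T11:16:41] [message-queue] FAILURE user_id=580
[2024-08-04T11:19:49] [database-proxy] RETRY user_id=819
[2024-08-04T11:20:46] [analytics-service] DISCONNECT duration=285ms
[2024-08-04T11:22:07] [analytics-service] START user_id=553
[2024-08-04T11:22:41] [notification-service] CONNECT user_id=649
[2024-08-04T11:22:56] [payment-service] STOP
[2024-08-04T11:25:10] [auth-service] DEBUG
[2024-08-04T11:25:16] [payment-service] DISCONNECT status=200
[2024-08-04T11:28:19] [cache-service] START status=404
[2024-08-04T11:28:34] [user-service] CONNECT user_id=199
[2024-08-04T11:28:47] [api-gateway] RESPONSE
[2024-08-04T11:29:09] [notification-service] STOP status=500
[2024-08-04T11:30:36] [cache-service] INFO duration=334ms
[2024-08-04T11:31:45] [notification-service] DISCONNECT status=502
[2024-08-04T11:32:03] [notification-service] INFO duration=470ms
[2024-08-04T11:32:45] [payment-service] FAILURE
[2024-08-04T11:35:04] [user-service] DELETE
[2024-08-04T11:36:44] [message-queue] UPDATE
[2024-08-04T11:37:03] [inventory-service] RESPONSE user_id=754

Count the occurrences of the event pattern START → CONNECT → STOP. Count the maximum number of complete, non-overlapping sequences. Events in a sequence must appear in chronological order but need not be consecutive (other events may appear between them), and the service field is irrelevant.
4

To count sequences:

1. Look for pattern: START → CONNECT → STOP
2. Greedily scan the log in chronological order, matching each sequence element in turn (ignoring service)
3. Each time the full pattern completes, increment the count and restart matching from the next event
4. Complete non-overlapping sequences found: 4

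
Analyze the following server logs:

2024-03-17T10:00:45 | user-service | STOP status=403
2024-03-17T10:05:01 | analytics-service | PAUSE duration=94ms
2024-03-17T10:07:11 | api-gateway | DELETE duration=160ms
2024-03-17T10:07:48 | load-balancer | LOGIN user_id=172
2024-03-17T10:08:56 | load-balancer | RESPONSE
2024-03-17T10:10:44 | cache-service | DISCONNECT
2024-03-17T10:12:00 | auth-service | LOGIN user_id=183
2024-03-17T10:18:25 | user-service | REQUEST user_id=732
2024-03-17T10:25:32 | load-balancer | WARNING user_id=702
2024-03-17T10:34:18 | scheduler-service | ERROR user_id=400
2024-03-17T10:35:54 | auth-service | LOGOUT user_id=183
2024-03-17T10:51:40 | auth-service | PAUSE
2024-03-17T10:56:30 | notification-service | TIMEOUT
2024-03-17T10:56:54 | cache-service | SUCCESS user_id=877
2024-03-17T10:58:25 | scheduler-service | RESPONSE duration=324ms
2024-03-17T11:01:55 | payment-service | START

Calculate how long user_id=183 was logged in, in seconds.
1434

To calculate session duration:

1. Find LOGIN event for user_id=183: 2024-03-17T10:12:00
2. Find LOGOUT event for user_id=183: 2024-03-17T10:35:54
3. Session duration: 2024-03-17T10:35:54 - 2024-03-17T10:12:00 = 1434 seconds (23 minutes)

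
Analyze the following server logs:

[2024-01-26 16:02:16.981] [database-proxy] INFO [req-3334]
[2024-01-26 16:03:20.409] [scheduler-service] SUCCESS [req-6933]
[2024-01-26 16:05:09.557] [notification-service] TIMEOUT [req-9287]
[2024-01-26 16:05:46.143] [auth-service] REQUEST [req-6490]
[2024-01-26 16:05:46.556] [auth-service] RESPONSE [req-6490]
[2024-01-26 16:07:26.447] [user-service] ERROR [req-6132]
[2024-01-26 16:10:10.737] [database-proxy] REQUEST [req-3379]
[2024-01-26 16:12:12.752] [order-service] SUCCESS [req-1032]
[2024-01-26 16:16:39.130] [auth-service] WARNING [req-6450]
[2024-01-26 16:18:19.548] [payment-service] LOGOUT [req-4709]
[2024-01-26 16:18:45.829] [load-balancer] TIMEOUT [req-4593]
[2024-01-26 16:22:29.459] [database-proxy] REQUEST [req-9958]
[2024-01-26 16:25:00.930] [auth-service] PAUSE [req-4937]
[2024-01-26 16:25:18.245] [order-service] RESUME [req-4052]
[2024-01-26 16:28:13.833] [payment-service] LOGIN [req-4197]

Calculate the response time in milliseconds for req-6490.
413

To calculate latency:

1. Find REQUEST with id req-6490: 2024-01-26 16:05:46.143
2. Find RESPONSE with id req-6490: 2024-01-26 16:05:46.556
3. Latency: 2024-01-26 16:05:46.556 - 2024-01-26 16:05:46.143 = 413ms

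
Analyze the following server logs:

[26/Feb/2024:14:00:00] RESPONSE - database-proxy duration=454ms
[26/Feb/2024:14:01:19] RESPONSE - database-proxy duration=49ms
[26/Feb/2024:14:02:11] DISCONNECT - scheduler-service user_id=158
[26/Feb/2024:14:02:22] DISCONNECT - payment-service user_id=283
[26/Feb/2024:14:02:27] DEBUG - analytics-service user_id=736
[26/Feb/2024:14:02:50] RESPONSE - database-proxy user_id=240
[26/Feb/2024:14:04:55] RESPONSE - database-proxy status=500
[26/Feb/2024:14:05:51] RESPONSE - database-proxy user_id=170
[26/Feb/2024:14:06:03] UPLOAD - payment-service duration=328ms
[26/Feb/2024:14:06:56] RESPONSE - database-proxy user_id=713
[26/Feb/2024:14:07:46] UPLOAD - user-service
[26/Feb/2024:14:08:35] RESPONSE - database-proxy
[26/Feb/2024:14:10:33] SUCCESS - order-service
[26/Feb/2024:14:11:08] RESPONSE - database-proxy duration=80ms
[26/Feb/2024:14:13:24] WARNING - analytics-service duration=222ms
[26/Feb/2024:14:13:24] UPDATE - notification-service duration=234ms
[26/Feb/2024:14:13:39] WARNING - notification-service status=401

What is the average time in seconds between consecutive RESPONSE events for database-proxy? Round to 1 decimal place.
95.4

To calculate average interval:

1. Find all RESPONSE events for database-proxy in order
2. Calculate time gaps between consecutive events
3. Compute mean of gaps: 668 / 7 = 95.4 seconds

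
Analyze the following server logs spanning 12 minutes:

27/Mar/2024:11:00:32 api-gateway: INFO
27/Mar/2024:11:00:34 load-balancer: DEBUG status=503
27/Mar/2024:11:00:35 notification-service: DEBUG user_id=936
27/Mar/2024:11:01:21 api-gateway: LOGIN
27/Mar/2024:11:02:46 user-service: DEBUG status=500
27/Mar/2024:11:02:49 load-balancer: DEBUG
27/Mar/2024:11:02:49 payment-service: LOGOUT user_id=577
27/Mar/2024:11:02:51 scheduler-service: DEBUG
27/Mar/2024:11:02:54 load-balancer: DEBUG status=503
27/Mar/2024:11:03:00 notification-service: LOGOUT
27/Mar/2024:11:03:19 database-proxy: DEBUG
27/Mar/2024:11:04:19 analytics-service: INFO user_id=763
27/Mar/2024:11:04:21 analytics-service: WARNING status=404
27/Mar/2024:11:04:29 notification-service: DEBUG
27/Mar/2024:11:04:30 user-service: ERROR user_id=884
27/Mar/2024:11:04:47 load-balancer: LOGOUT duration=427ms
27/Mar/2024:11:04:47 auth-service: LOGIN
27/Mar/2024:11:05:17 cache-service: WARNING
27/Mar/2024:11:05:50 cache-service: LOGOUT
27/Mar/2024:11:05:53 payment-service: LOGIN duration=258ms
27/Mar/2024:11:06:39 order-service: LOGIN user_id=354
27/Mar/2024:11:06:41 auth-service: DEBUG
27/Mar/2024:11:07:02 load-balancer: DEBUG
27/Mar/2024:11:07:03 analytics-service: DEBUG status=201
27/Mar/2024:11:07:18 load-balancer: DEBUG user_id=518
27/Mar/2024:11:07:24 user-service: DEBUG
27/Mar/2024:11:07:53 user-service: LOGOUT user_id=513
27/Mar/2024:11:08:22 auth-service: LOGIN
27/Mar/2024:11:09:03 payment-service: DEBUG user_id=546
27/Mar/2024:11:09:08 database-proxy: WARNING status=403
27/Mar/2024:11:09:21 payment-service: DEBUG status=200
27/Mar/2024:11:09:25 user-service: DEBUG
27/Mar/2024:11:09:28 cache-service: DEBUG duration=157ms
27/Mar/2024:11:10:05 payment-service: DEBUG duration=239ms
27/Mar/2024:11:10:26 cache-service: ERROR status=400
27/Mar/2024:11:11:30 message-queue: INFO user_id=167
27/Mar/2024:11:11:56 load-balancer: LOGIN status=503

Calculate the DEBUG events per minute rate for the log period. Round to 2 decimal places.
1.5

To calculate the rate:

1. Count total DEBUG events: 18
2. Total time period: 12 minutes
3. Rate = 18 / 12 = 1.5 events per minute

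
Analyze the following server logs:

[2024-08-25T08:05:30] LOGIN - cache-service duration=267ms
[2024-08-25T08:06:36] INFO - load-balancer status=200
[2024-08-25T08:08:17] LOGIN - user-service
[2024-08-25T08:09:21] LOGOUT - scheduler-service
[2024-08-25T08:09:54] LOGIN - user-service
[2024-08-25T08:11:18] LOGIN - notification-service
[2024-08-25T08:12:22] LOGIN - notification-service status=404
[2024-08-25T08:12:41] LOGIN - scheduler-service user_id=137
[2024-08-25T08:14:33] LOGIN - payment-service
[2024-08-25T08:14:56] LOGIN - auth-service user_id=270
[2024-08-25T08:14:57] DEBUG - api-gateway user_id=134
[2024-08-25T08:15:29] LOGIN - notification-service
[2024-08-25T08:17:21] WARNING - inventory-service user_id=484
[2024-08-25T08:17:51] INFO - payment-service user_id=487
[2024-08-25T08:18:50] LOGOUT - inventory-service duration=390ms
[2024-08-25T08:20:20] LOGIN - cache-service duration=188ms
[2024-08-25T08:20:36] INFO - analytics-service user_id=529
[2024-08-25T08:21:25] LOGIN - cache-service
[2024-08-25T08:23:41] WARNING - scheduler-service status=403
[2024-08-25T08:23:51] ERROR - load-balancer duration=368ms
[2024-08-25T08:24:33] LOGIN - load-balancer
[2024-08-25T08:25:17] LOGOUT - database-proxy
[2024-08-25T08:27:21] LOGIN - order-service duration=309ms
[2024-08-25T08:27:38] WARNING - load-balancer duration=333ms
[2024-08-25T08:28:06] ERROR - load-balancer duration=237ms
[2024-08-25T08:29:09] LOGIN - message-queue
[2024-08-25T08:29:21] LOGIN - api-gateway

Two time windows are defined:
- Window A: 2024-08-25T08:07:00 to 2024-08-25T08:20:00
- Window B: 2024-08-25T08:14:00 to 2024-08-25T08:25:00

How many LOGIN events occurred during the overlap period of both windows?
3

To find overlap events:

1. Window A: 2024-08-25T08:07:00 to 2024-08-25T08:20:00
2. Window B: 2024-08-25T08:14:00 to 2024-08-25T08:25:00
3. Overlap period: 2024-08-25T08:14:00 to 2024-08-25T08:20:00
4. Count LOGIN events in overlap: 3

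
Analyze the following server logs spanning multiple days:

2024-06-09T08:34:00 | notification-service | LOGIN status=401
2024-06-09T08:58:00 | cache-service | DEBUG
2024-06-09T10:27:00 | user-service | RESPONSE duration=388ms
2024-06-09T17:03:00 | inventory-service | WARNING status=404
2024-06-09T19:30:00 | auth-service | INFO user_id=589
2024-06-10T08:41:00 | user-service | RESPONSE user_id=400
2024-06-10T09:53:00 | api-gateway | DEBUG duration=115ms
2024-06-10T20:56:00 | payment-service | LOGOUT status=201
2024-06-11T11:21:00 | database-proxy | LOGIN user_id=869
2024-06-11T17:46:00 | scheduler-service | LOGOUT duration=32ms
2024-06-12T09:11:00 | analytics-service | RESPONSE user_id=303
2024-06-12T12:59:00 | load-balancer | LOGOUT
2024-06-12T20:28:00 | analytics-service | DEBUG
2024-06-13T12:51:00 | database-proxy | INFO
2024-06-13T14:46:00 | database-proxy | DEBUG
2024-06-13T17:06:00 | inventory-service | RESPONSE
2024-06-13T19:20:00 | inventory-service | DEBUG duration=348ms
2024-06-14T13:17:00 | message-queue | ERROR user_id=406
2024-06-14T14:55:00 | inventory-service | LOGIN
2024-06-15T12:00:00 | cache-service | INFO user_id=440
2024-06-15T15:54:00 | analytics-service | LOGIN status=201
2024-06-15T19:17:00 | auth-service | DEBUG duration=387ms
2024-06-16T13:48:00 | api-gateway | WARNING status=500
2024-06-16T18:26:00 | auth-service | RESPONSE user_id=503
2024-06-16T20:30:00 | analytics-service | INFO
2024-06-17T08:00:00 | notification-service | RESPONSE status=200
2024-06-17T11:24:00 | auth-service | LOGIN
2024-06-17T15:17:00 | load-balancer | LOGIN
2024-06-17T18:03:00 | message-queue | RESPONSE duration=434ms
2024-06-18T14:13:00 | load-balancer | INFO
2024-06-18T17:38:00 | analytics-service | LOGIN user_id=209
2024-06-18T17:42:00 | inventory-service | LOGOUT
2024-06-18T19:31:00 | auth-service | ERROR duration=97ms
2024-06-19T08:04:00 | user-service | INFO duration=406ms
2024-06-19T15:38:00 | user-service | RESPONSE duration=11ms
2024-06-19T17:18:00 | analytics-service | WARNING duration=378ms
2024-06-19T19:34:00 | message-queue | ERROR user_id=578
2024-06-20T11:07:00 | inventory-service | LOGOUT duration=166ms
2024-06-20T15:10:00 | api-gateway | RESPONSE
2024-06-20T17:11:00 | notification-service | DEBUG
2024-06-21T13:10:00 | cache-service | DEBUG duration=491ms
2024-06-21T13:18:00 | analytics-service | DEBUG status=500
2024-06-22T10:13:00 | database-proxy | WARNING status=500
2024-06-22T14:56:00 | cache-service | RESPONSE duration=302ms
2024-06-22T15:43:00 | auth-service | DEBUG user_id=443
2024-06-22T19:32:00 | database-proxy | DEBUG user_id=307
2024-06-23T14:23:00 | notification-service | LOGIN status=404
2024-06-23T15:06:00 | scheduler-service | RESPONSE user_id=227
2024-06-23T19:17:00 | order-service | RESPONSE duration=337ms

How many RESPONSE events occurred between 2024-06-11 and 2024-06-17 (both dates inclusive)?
5

To filter by date range:

1. Date range: 2024-06-11 through 2024-06-17, both dates inclusive
2. Filter for RESPONSE events whose date falls in this range
3. Count matching events: 5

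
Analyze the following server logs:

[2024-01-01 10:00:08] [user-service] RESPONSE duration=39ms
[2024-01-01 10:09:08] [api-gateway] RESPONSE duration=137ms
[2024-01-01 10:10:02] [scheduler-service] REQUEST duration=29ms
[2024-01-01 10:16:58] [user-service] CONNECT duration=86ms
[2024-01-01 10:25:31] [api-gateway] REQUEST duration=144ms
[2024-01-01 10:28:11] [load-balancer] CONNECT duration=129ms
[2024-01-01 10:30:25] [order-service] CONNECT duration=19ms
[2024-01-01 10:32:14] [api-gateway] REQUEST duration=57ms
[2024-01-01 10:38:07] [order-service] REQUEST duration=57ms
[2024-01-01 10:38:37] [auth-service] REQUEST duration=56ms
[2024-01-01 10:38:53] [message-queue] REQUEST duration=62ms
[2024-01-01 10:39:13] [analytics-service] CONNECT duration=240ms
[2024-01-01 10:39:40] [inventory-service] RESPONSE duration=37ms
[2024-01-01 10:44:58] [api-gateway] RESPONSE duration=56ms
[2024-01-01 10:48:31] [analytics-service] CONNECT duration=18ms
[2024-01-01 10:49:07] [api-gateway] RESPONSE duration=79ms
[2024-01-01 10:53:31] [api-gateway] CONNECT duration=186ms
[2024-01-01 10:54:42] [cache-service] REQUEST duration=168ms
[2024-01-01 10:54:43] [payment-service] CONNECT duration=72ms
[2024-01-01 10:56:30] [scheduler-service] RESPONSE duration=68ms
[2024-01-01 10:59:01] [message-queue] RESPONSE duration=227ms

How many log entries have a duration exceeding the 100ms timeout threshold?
7

To count timeouts:

1. Threshold: 100ms
2. Extract duration from each log entry
3. Count entries where duration > 100
4. Timeout count: 7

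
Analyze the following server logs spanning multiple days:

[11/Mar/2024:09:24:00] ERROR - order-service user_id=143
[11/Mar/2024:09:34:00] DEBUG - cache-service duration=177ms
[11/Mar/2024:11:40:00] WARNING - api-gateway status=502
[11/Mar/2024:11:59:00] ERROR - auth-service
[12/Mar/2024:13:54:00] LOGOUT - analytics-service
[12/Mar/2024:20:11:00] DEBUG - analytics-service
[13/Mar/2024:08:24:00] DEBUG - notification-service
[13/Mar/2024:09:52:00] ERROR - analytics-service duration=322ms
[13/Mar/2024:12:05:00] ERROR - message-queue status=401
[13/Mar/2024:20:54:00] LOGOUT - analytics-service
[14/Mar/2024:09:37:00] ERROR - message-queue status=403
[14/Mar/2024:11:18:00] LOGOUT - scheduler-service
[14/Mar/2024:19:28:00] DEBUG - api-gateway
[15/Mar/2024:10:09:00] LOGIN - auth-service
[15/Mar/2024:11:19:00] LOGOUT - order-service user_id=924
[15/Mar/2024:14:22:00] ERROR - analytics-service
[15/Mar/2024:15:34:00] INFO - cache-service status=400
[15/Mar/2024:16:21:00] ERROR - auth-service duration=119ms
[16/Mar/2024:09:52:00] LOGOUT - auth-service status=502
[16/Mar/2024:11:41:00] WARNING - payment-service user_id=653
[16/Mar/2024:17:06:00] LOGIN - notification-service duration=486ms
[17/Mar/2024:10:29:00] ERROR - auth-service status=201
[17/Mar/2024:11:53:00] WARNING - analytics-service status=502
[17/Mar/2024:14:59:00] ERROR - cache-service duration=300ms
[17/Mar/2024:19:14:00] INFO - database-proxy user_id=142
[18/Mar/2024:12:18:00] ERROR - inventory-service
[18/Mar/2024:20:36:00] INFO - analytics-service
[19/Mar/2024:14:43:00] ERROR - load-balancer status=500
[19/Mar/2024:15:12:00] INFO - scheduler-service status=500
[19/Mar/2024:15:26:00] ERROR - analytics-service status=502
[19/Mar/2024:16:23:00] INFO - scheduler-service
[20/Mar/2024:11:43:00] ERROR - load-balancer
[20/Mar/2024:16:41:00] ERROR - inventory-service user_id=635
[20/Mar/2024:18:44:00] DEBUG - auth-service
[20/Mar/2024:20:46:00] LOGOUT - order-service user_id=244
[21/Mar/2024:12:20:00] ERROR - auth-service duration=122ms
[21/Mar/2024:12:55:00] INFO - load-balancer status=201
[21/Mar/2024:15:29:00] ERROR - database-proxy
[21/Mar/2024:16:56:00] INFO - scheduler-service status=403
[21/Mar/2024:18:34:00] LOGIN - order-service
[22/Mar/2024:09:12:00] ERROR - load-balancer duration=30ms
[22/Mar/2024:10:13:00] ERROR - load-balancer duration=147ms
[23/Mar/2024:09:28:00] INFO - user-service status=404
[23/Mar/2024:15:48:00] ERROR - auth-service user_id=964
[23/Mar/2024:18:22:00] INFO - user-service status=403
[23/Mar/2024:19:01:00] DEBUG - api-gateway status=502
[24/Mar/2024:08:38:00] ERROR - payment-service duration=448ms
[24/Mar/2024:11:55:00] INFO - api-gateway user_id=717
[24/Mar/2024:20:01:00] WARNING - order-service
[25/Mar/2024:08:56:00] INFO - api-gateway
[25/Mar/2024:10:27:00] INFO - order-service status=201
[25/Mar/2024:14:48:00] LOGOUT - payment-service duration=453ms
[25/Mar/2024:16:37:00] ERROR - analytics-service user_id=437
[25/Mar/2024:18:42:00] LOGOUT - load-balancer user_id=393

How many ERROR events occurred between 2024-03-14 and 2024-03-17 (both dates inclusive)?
5

To filter by date range:

1. Date range: 2024-03-14 through 2024-03-17, both dates inclusive
2. Filter for ERROR events whose date falls in this range
3. Count matching events: 5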